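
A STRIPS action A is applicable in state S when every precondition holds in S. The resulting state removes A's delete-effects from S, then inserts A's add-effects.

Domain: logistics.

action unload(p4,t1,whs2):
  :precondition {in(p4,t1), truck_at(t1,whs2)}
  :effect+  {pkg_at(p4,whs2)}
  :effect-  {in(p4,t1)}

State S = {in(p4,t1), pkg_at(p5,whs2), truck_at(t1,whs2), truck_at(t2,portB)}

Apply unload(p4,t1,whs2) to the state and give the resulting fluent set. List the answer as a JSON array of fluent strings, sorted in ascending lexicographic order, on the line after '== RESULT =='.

Progress:
  pre ⊆ S: {in(p4,t1), truck_at(t1,whs2)} ⊆ S  — applicable
  S \ del = {pkg_at(p5,whs2), truck_at(t1,whs2), truck_at(t2,portB)}
  ∪ add   = {pkg_at(p4,whs2), pkg_at(p5,whs2), truck_at(t1,whs2), truck_at(t2,portB)}

== RESULT ==
["pkg_at(p4,whs2)", "pkg_at(p5,whs2)", "truck_at(t1,whs2)", "truck_at(t2,portB)"]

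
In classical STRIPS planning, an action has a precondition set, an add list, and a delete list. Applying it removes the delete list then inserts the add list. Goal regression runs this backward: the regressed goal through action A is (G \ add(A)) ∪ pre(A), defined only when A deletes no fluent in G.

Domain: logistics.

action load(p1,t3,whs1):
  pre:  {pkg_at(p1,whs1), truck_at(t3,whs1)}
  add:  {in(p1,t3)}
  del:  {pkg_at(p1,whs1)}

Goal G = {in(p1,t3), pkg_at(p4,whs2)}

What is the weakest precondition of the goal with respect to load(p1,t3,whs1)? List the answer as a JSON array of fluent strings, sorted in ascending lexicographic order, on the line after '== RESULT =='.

Regress:
  G ∩ del = {}  (empty — regression defined)
  G \ add = {in(p1,t3), pkg_at(p4,whs2)} \ {in(p1,t3)} = {pkg_at(p4,whs2)}
  ∪ pre   = {pkg_at(p4,whs2)} ∪ {pkg_at(p1,whs1), truck_at(t3,whs1)}
          = {pkg_at(p1,whs1), pkg_at(p4,whs2), truck_at(t3,whs1)}

== RESULT ==
["pkg_at(p1,whs1)", "pkg_at(p4,whs2)", "truck_at(t3,whs1)"]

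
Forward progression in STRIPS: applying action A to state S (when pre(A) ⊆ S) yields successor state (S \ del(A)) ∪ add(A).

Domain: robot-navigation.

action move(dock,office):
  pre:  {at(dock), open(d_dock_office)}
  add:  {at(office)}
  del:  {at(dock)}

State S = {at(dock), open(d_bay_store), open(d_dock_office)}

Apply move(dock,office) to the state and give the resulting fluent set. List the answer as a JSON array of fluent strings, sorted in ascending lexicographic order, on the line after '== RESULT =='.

Progress:
  pre ⊆ S: {at(dock), open(d_dock_office)} ⊆ S  — applicable
  S \ del = {open(d_bay_store), open(d_dock_office)}
  ∪ add   = {at(office), open(d_bay_store), open(d_dock_office)}

== RESULT ==
["at(office)", "open(d_bay_store)", "open(d_dock_office)"]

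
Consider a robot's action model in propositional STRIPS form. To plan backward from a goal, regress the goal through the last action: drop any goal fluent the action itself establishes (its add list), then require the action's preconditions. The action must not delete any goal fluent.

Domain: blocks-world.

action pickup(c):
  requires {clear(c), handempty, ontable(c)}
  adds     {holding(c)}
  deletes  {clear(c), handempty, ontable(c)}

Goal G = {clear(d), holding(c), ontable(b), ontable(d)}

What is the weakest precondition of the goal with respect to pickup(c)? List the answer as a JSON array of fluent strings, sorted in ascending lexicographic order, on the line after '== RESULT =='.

Regress:
  G ∩ del = {}  (empty — regression defined)
  G \ add = {clear(d), holding(c), ontable(b), ontable(d)} \ {holding(c)} = {clear(d), ontable(b), ontable(d)}
  ∪ pre   = {clear(d), ontable(b), ontable(d)} ∪ {clear(c), handempty, ontable(c)}
          = {clear(c), clear(d), handempty, ontable(b), ontable(c), ontable(d)}

== RESULT ==
["clear(c)", "clear(d)", "handempty", "ontable(b)", "ontable(c)", "ontable(d)"]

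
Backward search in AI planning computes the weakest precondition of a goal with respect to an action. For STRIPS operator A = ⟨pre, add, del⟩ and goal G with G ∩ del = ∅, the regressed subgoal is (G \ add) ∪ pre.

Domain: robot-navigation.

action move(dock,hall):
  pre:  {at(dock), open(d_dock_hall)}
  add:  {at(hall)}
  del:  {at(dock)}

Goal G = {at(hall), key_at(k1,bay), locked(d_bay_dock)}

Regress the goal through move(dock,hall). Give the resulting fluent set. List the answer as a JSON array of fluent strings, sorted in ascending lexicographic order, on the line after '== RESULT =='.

Compute (G \ add) ∪ pre:
  G ∩ del = {}  (empty — regression defined)
  G \ add = {at(hall), key_at(k1,bay), locked(d_bay_dock)} \ {at(hall)} = {key_at(k1,bay), locked(d_bay_dock)}
  ∪ pre   = {key_at(k1,bay), locked(d_bay_dock)} ∪ {at(dock), open(d_dock_hall)}
          = {at(dock), key_at(k1,bay), locked(d_bay_dock), open(d_dock_hall)}

== RESULT ==
["at(dock)", "key_at(k1,bay)", "locked(d_bay_dock)", "open(d_dock_hall)"]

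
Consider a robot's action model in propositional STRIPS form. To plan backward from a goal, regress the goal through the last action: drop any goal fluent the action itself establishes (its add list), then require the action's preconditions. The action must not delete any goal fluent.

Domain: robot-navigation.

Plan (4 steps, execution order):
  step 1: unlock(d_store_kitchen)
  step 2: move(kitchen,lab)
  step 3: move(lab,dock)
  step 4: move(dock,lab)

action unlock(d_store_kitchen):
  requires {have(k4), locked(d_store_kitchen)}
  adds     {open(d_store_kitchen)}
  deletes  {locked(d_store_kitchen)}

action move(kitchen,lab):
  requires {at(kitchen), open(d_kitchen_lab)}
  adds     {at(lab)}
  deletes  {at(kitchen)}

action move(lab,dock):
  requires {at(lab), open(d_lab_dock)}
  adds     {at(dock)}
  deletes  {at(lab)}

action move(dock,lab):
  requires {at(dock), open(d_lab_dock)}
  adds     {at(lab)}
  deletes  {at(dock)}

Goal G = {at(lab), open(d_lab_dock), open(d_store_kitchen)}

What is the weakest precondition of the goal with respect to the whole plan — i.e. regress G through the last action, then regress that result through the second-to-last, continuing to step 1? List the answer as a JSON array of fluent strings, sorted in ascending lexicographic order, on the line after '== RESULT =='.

Work backward from the goal:
  through step 4 (move(dock,lab)): drop {at(lab)}, keep {open(d_lab_dock), open(d_store_kitchen)}, require {at(dock), open(d_lab_dock)}
    → {at(dock), open(d_lab_dock), open(d_store_kitchen)}
  through step 3 (move(lab,dock)): drop {at(dock)}, keep {open(d_lab_dock), open(d_store_kitchen)}, require {at(lab), open(d_lab_dock)}
    → {at(lab), open(d_lab_dock), open(d_store_kitchen)}
  through step 2 (move(kitchen,lab)): drop {at(lab)}, keep {open(d_lab_dock), open(d_store_kitchen)}, require {at(kitchen), open(d_kitchen_lab)}
    → {at(kitchen), open(d_kitchen_lab), open(d_lab_dock), open(d_store_kitchen)}
  through step 1 (unlock(d_store_kitchen)): drop {open(d_store_kitchen)}, keep {at(kitchen), open(d_kitchen_lab), open(d_lab_dock)}, require {have(k4), locked(d_store_kitchen)}
    → {at(kitchen), have(k4), locked(d_store_kitchen), open(d_kitchen_lab), open(d_lab_dock)}

== RESULT ==
["at(kitchen)", "have(k4)", "locked(d_store_kitchen)", "open(d_kitchen_lab)", "open(d_lab_dock)"]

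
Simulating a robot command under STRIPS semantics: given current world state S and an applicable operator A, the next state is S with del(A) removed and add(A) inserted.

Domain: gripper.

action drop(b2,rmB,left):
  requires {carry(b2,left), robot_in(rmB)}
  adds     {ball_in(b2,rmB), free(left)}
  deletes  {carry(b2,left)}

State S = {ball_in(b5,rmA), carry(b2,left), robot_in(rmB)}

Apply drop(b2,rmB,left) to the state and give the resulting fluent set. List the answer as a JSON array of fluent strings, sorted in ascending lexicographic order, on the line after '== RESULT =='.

Progress:
  pre ⊆ S: {carry(b2,left), robot_in(rmB)} ⊆ S  — applicable
  S \ del = {ball_in(b5,rmA), robot_in(rmB)}
  ∪ add   = {ball_in(b2,rmB), ball_in(b5,rmA), free(left), robot_in(rmB)}

== RESULT ==
["ball_in(b2,rmB)", "ball_in(b5,rmA)", "free(left)", "robot_in(rmB)"]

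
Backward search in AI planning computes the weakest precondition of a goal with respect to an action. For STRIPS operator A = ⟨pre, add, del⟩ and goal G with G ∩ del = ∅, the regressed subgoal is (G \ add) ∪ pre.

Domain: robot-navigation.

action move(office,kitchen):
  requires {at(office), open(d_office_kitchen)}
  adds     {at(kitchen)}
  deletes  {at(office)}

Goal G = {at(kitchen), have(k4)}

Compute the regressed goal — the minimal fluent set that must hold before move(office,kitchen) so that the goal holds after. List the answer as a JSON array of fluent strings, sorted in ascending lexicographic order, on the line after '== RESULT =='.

Compute (G \ add) ∪ pre:
  G ∩ del = {}  (empty — regression defined)
  G \ add = {at(kitchen), have(k4)} \ {at(kitchen)} = {have(k4)}
  ∪ pre   = {have(k4)} ∪ {at(office), open(d_office_kitchen)}
          = {at(office), have(k4), open(d_office_kitchen)}

== RESULT ==
["at(office)", "have(k4)", "open(d_office_kitchen)"]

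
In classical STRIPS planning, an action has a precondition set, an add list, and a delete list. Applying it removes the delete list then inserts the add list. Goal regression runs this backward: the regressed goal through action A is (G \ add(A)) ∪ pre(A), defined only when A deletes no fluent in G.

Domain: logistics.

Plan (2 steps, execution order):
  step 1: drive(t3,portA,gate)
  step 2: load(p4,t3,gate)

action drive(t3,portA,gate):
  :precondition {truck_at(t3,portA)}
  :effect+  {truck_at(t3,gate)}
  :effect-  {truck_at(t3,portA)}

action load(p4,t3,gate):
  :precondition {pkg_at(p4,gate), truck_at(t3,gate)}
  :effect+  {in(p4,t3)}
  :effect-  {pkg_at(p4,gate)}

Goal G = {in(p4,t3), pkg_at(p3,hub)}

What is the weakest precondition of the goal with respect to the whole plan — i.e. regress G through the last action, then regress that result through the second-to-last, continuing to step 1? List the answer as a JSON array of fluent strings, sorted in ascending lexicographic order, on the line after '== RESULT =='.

Work backward from the goal:
  through step 2 (load(p4,t3,gate)): drop {in(p4,t3)}, keep {pkg_at(p3,hub)}, require {pkg_at(p4,gate), truck_at(t3,gate)}
    → {pkg_at(p3,hub), pkg_at(p4,gate), truck_at(t3,gate)}
  through step 1 (drive(t3,portA,gate)): drop {truck_at(t3,gate)}, keep {pkg_at(p3,hub), pkg_at(p4,gate)}, require {truck_at(t3,portA)}
    → {pkg_at(p3,hub), pkg_at(p4,gate), truck_at(t3,portA)}

== RESULT ==
["pkg_at(p3,hub)", "pkg_at(p4,gate)", "truck_at(t3,portA)"]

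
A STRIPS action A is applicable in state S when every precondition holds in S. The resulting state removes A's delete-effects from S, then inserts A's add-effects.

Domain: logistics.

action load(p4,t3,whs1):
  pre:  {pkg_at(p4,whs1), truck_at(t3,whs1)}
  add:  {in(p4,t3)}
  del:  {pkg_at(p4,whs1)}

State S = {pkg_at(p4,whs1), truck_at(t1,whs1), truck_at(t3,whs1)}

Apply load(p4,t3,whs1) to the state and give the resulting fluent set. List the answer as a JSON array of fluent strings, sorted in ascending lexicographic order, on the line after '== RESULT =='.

Compute (S \ del) ∪ add:
  pre ⊆ S: {pkg_at(p4,whs1), truck_at(t3,whs1)} ⊆ S  — applicable
  S \ del = {truck_at(t1,whs1), truck_at(t3,whs1)}
  ∪ add   = {in(p4,t3), truck_at(t1,whs1), truck_at(t3,whs1)}

== RESULT ==
["in(p4,t3)", "truck_at(t1,whs1)", "truck_at(t3,whs1)"]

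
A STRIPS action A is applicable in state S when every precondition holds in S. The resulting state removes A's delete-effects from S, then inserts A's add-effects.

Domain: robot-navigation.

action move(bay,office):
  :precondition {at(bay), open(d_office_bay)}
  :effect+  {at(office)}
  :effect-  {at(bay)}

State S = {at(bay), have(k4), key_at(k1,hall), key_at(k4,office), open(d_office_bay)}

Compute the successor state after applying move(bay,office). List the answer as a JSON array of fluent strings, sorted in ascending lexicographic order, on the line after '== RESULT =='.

Progress:
  pre ⊆ S: {at(bay), open(d_office_bay)} ⊆ S  — applicable
  S \ del = {have(k4), key_at(k1,hall), key_at(k4,office), open(d_office_bay)}
  ∪ add   = {at(office), have(k4), key_at(k1,hall), key_at(k4,office), open(d_office_bay)}

== RESULT ==
["at(office)", "have(k4)", "key_at(k1,hall)", "key_at(k4,office)", "open(d_office_bay)"]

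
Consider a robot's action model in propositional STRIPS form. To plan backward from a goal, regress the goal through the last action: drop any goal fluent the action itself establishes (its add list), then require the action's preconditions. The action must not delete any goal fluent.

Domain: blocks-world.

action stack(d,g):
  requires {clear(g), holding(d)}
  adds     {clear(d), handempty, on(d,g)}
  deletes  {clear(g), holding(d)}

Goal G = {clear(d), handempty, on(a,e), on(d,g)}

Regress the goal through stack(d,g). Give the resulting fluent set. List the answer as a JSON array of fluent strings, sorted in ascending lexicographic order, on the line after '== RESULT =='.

Regress:
  G ∩ del = {}  (empty — regression defined)
  G \ add = {clear(d), handempty, on(a,e), on(d,g)} \ {clear(d), handempty, on(d,g)} = {on(a,e)}
  ∪ pre   = {on(a,e)} ∪ {clear(g), holding(d)}
          = {clear(g), holding(d), on(a,e)}

== RESULT ==
["clear(g)", "holding(d)", "on(a,e)"]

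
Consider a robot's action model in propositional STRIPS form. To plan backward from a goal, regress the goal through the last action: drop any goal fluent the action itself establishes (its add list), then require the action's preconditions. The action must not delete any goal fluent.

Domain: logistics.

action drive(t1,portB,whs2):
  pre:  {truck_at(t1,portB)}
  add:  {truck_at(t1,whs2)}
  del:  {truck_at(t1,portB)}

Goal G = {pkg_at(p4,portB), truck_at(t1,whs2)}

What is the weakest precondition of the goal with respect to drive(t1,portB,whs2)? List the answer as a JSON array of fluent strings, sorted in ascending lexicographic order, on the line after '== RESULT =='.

Compute (G \ add) ∪ pre:
  G ∩ del = {}  (empty — regression defined)
  G \ add = {pkg_at(p4,portB), truck_at(t1,whs2)} \ {truck_at(t1,whs2)} = {pkg_at(p4,portB)}
  ∪ pre   = {pkg_at(p4,portB)} ∪ {truck_at(t1,portB)}
          = {pkg_at(p4,portB), truck_at(t1,portB)}

== RESULT ==
["pkg_at(p4,portB)", "truck_at(t1,portB)"]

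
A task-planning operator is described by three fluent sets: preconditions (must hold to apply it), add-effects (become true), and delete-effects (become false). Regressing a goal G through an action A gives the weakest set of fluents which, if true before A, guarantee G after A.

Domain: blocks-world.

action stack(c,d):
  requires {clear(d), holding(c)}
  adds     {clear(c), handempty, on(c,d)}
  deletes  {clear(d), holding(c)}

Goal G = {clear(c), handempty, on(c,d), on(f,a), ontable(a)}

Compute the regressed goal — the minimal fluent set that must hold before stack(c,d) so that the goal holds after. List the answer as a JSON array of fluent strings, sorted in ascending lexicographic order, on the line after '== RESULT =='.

Compute (G \ add) ∪ pre:
  G ∩ del = {}  (empty — regression defined)
  G \ add = {clear(c), handempty, on(c,d), on(f,a), ontable(a)} \ {clear(c), handempty, on(c,d)} = {on(f,a), ontable(a)}
  ∪ pre   = {on(f,a), ontable(a)} ∪ {clear(d), holding(c)}
          = {clear(d), holding(c), on(f,a), ontable(a)}

== RESULT ==
["clear(d)", "holding(c)", "on(f,a)", "ontable(a)"]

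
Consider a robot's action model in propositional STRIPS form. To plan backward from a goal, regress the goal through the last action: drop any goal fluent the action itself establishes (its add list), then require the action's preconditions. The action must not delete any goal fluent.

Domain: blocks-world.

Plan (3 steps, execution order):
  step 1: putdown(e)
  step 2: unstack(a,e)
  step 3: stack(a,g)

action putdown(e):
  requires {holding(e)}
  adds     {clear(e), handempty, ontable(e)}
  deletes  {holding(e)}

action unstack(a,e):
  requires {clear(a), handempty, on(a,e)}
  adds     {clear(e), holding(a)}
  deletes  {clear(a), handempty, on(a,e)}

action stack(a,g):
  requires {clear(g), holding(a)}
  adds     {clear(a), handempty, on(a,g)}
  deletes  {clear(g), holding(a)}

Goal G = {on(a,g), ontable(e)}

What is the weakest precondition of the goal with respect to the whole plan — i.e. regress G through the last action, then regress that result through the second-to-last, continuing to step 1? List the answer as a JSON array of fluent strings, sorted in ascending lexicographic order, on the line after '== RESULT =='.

Work backward from the goal:
  through step 3 (stack(a,g)): drop {on(a,g)}, keep {ontable(e)}, require {clear(g), holding(a)}
    → {clear(g), holding(a), ontable(e)}
  through step 2 (unstack(a,e)): drop {holding(a)}, keep {clear(g), ontable(e)}, require {clear(a), handempty, on(a,e)}
    → {clear(a), clear(g), handempty, on(a,e), ontable(e)}
  through step 1 (putdown(e)): drop {handempty, ontable(e)}, keep {clear(a), clear(g), on(a,e)}, require {holding(e)}
    → {clear(a), clear(g), holding(e), on(a,e)}

== RESULT ==
["clear(a)", "clear(g)", "holding(e)", "on(a,e)"]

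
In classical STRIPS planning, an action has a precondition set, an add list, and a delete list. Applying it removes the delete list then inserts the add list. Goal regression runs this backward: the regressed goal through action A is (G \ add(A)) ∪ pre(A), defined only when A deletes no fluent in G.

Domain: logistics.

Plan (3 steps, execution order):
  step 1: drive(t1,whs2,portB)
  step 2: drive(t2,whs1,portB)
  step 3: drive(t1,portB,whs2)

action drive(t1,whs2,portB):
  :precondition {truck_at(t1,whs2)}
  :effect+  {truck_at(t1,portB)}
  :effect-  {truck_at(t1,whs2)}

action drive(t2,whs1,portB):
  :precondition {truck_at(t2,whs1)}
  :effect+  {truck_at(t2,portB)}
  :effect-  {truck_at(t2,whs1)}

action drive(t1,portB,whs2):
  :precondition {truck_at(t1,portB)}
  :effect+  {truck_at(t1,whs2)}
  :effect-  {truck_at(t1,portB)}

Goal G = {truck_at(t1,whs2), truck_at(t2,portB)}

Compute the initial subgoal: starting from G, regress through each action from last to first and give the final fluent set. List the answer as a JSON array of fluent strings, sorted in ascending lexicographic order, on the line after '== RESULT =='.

Work backward from the goal:
  through step 3 (drive(t1,portB,whs2)): drop {truck_at(t1,whs2)}, keep {truck_at(t2,portB)}, require {truck_at(t1,portB)}
    → {truck_at(t1,portB), truck_at(t2,portB)}
  through step 2 (drive(t2,whs1,portB)): drop {truck_at(t2,portB)}, keep {truck_at(t1,portB)}, require {truck_at(t2,whs1)}
    → {truck_at(t1,portB), truck_at(t2,whs1)}
  through step 1 (drive(t1,whs2,portB)): drop {truck_at(t1,portB)}, keep {truck_at(t2,whs1)}, require {truck_at(t1,whs2)}
    → {truck_at(t1,whs2), truck_at(t2,whs1)}

== RESULT ==
["truck_at(t1,whs2)", "truck_at(t2,whs1)"]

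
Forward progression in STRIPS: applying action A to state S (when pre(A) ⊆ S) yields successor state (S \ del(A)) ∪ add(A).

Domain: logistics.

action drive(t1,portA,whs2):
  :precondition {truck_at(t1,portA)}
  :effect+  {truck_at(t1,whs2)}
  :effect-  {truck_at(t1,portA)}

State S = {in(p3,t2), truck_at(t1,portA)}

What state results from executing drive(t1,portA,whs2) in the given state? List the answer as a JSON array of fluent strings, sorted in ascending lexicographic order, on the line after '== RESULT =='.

Progress:
  pre ⊆ S: {truck_at(t1,portA)} ⊆ S  — applicable
  S \ del = {in(p3,t2)}
  ∪ add   = {in(p3,t2), truck_at(t1,whs2)}

== RESULT ==
["in(p3,t2)", "truck_at(t1,whs2)"]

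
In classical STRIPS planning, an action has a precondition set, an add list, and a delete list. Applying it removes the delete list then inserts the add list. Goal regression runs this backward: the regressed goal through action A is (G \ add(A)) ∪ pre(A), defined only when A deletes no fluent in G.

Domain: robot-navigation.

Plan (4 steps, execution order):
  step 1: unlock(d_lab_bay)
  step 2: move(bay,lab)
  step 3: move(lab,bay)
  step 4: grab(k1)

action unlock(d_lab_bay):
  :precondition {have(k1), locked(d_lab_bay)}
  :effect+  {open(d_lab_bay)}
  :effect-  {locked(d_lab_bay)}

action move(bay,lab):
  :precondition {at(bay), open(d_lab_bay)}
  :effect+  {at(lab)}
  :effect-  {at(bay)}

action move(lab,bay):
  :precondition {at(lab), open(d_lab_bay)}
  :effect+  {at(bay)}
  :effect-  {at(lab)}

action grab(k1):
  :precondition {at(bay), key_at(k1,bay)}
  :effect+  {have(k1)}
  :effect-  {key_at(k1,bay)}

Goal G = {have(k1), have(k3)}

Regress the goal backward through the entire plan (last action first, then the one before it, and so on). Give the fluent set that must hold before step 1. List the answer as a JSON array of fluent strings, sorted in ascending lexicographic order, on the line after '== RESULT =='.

Work backward from the goal:
  through step 4 (grab(k1)): drop {have(k1)}, keep {have(k3)}, require {at(bay), key_at(k1,bay)}
    → {at(bay), have(k3), key_at(k1,bay)}
  through step 3 (move(lab,bay)): drop {at(bay)}, keep {have(k3), key_at(k1,bay)}, require {at(lab), open(d_lab_bay)}
    → {at(lab), have(k3), key_at(k1,bay), open(d_lab_bay)}
  through step 2 (move(bay,lab)): drop {at(lab)}, keep {have(k3), key_at(k1,bay), open(d_lab_bay)}, require {at(bay), open(d_lab_bay)}
    → {at(bay), have(k3), key_at(k1,bay), open(d_lab_bay)}
  through step 1 (unlock(d_lab_bay)): drop {open(d_lab_bay)}, keep {at(bay), have(k3), key_at(k1,bay)}, require {have(k1), locked(d_lab_bay)}
    → {at(bay), have(k1), have(k3), key_at(k1,bay), locked(d_lab_bay)}

== RESULT ==
["at(bay)", "have(k1)", "have(k3)", "key_at(k1,bay)", "locked(d_lab_bay)"]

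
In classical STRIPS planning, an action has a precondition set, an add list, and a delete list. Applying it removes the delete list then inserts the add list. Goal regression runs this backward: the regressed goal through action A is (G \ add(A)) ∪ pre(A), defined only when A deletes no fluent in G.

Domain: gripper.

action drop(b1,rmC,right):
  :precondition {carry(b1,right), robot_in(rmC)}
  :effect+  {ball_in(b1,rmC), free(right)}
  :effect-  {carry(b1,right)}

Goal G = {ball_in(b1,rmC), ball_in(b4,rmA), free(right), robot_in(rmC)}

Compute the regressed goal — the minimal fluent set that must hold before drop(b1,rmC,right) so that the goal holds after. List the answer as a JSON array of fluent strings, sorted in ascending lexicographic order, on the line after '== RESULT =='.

Regress:
  G ∩ del = {}  (empty — regression defined)
  G \ add = {ball_in(b1,rmC), ball_in(b4,rmA), free(right), robot_in(rmC)} \ {ball_in(b1,rmC), free(right)} = {ball_in(b4,rmA), robot_in(rmC)}
  ∪ pre   = {ball_in(b4,rmA), robot_in(rmC)} ∪ {carry(b1,right), robot_in(rmC)}
          = {ball_in(b4,rmA), carry(b1,right), robot_in(rmC)}

== RESULT ==
["ball_in(b4,rmA)", "carry(b1,right)", "robot_in(rmC)"]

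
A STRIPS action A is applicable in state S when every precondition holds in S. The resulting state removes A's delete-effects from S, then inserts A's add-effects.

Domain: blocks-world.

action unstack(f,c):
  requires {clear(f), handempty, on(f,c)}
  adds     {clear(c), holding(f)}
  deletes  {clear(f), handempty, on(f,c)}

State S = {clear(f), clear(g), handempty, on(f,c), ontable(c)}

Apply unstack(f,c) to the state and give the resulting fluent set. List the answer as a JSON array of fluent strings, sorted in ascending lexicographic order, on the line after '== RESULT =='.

Compute (S \ del) ∪ add:
  pre ⊆ S: {clear(f), handempty, on(f,c)} ⊆ S  — applicable
  S \ del = {clear(g), ontable(c)}
  ∪ add   = {clear(c), clear(g), holding(f), ontable(c)}

== RESULT ==
["clear(c)", "clear(g)", "holding(f)", "ontable(c)"]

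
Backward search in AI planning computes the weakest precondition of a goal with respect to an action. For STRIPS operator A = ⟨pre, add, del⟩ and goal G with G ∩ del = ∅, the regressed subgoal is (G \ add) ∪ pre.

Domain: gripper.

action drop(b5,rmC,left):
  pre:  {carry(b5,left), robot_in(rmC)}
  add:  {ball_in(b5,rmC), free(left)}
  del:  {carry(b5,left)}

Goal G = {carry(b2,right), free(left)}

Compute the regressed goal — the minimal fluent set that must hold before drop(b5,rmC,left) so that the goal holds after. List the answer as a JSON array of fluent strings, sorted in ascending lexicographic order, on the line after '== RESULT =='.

Regress:
  G ∩ del = {}  (empty — regression defined)
  G \ add = {carry(b2,right), free(left)} \ {ball_in(b5,rmC), free(left)} = {carry(b2,right)}
  ∪ pre   = {carry(b2,right)} ∪ {carry(b5,left), robot_in(rmC)}
          = {carry(b2,right), carry(b5,left), robot_in(rmC)}

== RESULT ==
["carry(b2,right)", "carry(b5,left)", "robot_in(rmC)"]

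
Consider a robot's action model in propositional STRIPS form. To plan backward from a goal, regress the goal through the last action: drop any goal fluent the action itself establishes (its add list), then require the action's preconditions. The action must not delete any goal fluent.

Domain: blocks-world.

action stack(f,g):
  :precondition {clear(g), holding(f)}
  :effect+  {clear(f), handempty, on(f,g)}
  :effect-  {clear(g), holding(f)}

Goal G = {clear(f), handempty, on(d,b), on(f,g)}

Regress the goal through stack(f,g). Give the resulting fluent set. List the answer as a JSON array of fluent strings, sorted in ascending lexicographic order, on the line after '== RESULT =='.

Compute (G \ add) ∪ pre:
  G ∩ del = {}  (empty — regression defined)
  G \ add = {clear(f), handempty, on(d,b), on(f,g)} \ {clear(f), handempty, on(f,g)} = {on(d,b)}
  ∪ pre   = {on(d,b)} ∪ {clear(g), holding(f)}
          = {clear(g), holding(f), on(d,b)}

== RESULT ==
["clear(g)", "holding(f)", "on(d,b)"]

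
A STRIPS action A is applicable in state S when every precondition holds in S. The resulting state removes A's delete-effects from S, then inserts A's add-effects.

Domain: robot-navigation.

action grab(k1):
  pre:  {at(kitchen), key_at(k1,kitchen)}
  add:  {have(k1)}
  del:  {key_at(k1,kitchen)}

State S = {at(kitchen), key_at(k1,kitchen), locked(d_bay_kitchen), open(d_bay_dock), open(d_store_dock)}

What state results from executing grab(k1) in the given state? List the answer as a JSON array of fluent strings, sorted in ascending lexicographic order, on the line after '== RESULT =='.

Compute (S \ del) ∪ add:
  pre ⊆ S: {at(kitchen), key_at(k1,kitchen)} ⊆ S  — applicable
  S \ del = {at(kitchen), locked(d_bay_kitchen), open(d_bay_dock), open(d_store_dock)}
  ∪ add   = {at(kitchen), have(k1), locked(d_bay_kitchen), open(d_bay_dock), open(d_store_dock)}

== RESULT ==
["at(kitchen)", "have(k1)", "locked(d_bay_kitchen)", "open(d_bay_dock)", "open(d_store_dock)"]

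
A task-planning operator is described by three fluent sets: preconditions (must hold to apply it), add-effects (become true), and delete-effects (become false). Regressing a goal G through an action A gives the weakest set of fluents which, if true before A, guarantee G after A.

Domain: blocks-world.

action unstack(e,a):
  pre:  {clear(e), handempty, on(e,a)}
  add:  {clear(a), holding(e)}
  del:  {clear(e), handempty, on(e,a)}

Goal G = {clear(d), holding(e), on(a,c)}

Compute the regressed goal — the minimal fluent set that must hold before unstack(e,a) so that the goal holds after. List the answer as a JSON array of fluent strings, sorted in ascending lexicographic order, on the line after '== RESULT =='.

Regress:
  G ∩ del = {}  (empty — regression defined)
  G \ add = {clear(d), holding(e), on(a,c)} \ {clear(a), holding(e)} = {clear(d), on(a,c)}
  ∪ pre   = {clear(d), on(a,c)} ∪ {clear(e), handempty, on(e,a)}
          = {clear(d), clear(e), handempty, on(a,c), on(e,a)}

== RESULT ==
["clear(d)", "clear(e)", "handempty", "on(a,c)", "on(e,a)"]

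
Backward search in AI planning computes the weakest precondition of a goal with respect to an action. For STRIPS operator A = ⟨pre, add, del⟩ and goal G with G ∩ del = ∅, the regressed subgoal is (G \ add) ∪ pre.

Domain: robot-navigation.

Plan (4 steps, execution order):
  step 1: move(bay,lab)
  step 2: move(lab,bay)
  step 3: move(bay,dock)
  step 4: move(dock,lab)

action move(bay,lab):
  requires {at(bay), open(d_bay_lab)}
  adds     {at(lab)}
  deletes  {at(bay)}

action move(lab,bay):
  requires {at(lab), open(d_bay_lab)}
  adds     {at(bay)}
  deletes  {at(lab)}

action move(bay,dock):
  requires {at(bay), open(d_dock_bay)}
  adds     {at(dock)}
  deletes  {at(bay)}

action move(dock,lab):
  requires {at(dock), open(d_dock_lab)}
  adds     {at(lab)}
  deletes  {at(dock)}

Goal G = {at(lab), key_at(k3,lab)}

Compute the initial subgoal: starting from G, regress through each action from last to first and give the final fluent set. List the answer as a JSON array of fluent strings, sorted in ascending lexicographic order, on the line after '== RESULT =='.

Regress step by step:
  through step 4 (move(dock,lab)): drop {at(lab)}, keep {key_at(k3,lab)}, require {at(dock), open(d_dock_lab)}
    → {at(dock), key_at(k3,lab), open(d_dock_lab)}
  through step 3 (move(bay,dock)): drop {at(dock)}, keep {key_at(k3,lab), open(d_dock_lab)}, require {at(bay), open(d_dock_bay)}
    → {at(bay), key_at(k3,lab), open(d_dock_bay), open(d_dock_lab)}
  through step 2 (move(lab,bay)): drop {at(bay)}, keep {key_at(k3,lab), open(d_dock_bay), open(d_dock_lab)}, require {at(lab), open(d_bay_lab)}
    → {at(lab), key_at(k3,lab), open(d_bay_lab), open(d_dock_bay), open(d_dock_lab)}
  through step 1 (move(bay,lab)): drop {at(lab)}, keep {key_at(k3,lab), open(d_bay_lab), open(d_dock_bay), open(d_dock_lab)}, require {at(bay), open(d_bay_lab)}
    → {at(bay), key_at(k3,lab), open(d_bay_lab), open(d_dock_bay), open(d_dock_lab)}

== RESULT ==
["at(bay)", "key_at(k3,lab)", "open(d_bay_lab)", "open(d_dock_bay)", "open(d_dock_lab)"]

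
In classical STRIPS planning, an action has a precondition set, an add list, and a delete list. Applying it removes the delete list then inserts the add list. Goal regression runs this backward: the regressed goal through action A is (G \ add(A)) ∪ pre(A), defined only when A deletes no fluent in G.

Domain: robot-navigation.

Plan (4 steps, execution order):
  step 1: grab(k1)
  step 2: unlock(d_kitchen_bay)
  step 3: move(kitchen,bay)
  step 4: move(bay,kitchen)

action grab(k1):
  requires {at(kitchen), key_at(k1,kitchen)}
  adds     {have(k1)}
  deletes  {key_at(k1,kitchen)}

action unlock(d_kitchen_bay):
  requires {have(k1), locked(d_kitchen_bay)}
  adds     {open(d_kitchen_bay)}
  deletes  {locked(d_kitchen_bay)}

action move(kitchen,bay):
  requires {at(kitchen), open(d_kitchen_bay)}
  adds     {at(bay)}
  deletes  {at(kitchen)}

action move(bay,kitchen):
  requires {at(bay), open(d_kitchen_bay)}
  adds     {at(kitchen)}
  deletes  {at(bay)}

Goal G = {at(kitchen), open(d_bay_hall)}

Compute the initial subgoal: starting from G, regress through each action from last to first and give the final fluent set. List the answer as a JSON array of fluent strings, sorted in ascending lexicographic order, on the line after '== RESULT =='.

Regress step by step:
  through step 4 (move(bay,kitchen)): drop {at(kitchen)}, keep {open(d_bay_hall)}, require {at(bay), open(d_kitchen_bay)}
    → {at(bay), open(d_bay_hall), open(d_kitchen_bay)}
  through step 3 (move(kitchen,bay)): drop {at(bay)}, keep {open(d_bay_hall), open(d_kitchen_bay)}, require {at(kitchen), open(d_kitchen_bay)}
    → {at(kitchen), open(d_bay_hall), open(d_kitchen_bay)}
  through step 2 (unlock(d_kitchen_bay)): drop {open(d_kitchen_bay)}, keep {at(kitchen), open(d_bay_hall)}, require {have(k1), locked(d_kitchen_bay)}
    → {at(kitchen), have(k1), locked(d_kitchen_bay), open(d_bay_hall)}
  through step 1 (grab(k1)): drop {have(k1)}, keep {at(kitchen), locked(d_kitchen_bay), open(d_bay_hall)}, require {at(kitchen), key_at(k1,kitchen)}
    → {at(kitchen), key_at(k1,kitchen), locked(d_kitchen_bay), open(d_bay_hall)}

== RESULT ==
["at(kitchen)", "key_at(k1,kitchen)", "locked(d_kitchen_bay)", "open(d_bay_hall)"]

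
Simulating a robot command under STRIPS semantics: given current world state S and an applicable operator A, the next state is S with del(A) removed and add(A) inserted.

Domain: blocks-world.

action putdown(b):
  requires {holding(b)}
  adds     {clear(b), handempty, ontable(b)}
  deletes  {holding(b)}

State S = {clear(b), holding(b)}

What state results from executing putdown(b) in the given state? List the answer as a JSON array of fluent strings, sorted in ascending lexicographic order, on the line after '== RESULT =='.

Progress:
  pre ⊆ S: {holding(b)} ⊆ S  — applicable
  S \ del = {clear(b)}
  ∪ add   = {clear(b), handempty, ontable(b)}

== RESULT ==
["clear(b)", "handempty", "ontable(b)"]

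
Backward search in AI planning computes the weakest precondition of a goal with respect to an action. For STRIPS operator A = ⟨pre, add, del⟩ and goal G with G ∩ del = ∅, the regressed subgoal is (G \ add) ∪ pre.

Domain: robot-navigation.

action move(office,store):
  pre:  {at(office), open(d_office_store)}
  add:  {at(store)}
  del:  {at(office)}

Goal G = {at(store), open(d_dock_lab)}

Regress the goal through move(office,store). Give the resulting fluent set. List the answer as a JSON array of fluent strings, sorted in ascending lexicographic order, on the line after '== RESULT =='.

Compute (G \ add) ∪ pre:
  G ∩ del = {}  (empty — regression defined)
  G \ add = {at(store), open(d_dock_lab)} \ {at(store)} = {open(d_dock_lab)}
  ∪ pre   = {open(d_dock_lab)} ∪ {at(office), open(d_office_store)}
          = {at(office), open(d_dock_lab), open(d_office_store)}

== RESULT ==
["at(office)", "open(d_dock_lab)", "open(d_office_store)"]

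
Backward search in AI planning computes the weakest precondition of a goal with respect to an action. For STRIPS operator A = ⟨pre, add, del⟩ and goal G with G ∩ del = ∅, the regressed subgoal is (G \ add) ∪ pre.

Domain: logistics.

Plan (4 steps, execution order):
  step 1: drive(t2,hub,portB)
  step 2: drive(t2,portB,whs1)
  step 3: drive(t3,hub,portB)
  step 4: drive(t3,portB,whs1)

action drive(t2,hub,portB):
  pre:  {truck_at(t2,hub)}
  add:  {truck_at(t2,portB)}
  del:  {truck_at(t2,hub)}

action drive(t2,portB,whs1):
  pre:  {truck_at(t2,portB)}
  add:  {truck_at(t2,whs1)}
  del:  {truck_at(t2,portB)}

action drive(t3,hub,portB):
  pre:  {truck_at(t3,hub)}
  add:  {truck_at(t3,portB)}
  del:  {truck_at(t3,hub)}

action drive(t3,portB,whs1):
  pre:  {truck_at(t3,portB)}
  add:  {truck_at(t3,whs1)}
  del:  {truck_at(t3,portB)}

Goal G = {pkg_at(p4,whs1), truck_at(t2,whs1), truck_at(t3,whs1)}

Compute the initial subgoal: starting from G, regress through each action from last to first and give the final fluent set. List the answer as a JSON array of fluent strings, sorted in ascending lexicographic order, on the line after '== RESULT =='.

Work backward from the goal:
  through step 4 (drive(t3,portB,whs1)): drop {truck_at(t3,whs1)}, keep {pkg_at(p4,whs1), truck_at(t2,whs1)}, require {truck_at(t3,portB)}
    → {pkg_at(p4,whs1), truck_at(t2,whs1), truck_at(t3,portB)}
  through step 3 (drive(t3,hub,portB)): drop {truck_at(t3,portB)}, keep {pkg_at(p4,whs1), truck_at(t2,whs1)}, require {truck_at(t3,hub)}
    → {pkg_at(p4,whs1), truck_at(t2,whs1), truck_at(t3,hub)}
  through step 2 (drive(t2,portB,whs1)): drop {truck_at(t2,whs1)}, keep {pkg_at(p4,whs1), truck_at(t3,hub)}, require {truck_at(t2,portB)}
    → {pkg_at(p4,whs1), truck_at(t2,portB), truck_at(t3,hub)}
  through step 1 (drive(t2,hub,portB)): drop {truck_at(t2,portB)}, keep {pkg_at(p4,whs1), truck_at(t3,hub)}, require {truck_at(t2,hub)}
    → {pkg_at(p4,whs1), truck_at(t2,hub), truck_at(t3,hub)}

== RESULT ==
["pkg_at(p4,whs1)", "truck_at(t2,hub)", "truck_at(t3,hub)"]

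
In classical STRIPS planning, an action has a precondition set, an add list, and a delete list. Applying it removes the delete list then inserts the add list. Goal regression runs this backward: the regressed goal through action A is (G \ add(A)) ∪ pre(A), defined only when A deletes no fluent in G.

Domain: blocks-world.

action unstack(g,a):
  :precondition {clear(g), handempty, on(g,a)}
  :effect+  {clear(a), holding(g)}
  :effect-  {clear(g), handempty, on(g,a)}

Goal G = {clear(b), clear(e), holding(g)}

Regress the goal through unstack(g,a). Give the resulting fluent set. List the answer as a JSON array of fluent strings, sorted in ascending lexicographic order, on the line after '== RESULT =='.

Compute (G \ add) ∪ pre:
  G ∩ del = {}  (empty — regression defined)
  G \ add = {clear(b), clear(e), holding(g)} \ {clear(a), holding(g)} = {clear(b), clear(e)}
  ∪ pre   = {clear(b), clear(e)} ∪ {clear(g), handempty, on(g,a)}
          = {clear(b), clear(e), clear(g), handempty, on(g,a)}

== RESULT ==
["clear(b)", "clear(e)", "clear(g)", "handempty", "on(g,a)"]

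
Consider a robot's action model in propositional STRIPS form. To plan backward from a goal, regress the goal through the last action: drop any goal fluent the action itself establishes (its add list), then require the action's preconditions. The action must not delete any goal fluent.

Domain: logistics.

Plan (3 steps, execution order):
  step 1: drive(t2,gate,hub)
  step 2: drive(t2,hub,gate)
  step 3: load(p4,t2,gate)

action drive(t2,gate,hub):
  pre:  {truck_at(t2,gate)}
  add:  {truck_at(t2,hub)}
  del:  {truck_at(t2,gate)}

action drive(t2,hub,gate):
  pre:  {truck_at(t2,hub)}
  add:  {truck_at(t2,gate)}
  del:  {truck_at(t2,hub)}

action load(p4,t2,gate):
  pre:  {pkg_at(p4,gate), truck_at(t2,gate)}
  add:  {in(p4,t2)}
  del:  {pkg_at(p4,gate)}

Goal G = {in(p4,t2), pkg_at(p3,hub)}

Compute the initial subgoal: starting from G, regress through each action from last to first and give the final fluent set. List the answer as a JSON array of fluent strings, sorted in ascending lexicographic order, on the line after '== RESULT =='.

Regress step by step:
  through step 3 (load(p4,t2,gate)): drop {in(p4,t2)}, keep {pkg_at(p3,hub)}, require {pkg_at(p4,gate), truck_at(t2,gate)}
    → {pkg_at(p3,hub), pkg_at(p4,gate), truck_at(t2,gate)}
  through step 2 (drive(t2,hub,gate)): drop {truck_at(t2,gate)}, keep {pkg_at(p3,hub), pkg_at(p4,gate)}, require {truck_at(t2,hub)}
    → {pkg_at(p3,hub), pkg_at(p4,gate), truck_at(t2,hub)}
  through step 1 (drive(t2,gate,hub)): drop {truck_at(t2,hub)}, keep {pkg_at(p3,hub), pkg_at(p4,gate)}, require {truck_at(t2,gate)}
    → {pkg_at(p3,hub), pkg_at(p4,gate), truck_at(t2,gate)}

== RESULT ==
["pkg_at(p3,hub)", "pkg_at(p4,gate)", "truck_at(t2,gate)"]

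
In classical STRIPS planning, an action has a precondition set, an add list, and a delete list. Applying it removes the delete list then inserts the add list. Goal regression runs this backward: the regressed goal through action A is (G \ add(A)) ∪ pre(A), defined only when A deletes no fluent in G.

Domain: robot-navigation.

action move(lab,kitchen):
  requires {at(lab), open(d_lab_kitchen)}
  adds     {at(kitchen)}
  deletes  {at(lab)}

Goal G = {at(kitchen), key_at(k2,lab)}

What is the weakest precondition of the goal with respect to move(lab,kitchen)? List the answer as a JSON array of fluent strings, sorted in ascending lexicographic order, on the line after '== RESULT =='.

Compute (G \ add) ∪ pre:
  G ∩ del = {}  (empty — regression defined)
  G \ add = {at(kitchen), key_at(k2,lab)} \ {at(kitchen)} = {key_at(k2,lab)}
  ∪ pre   = {key_at(k2,lab)} ∪ {at(lab), open(d_lab_kitchen)}
          = {at(lab), key_at(k2,lab), open(d_lab_kitchen)}

== RESULT ==
["at(lab)", "key_at(k2,lab)", "open(d_lab_kitchen)"]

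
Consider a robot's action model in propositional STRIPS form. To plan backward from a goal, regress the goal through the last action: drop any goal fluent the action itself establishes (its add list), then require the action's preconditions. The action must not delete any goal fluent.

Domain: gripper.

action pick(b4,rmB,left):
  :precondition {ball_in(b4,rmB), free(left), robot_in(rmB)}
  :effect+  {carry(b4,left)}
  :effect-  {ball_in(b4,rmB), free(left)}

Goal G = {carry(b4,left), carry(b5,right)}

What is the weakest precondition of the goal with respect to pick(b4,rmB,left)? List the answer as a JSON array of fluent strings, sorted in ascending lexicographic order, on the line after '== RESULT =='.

Compute (G \ add) ∪ pre:
  G ∩ del = {}  (empty — regression defined)
  G \ add = {carry(b4,left), carry(b5,right)} \ {carry(b4,left)} = {carry(b5,right)}
  ∪ pre   = {carry(b5,right)} ∪ {ball_in(b4,rmB), free(left), robot_in(rmB)}
          = {ball_in(b4,rmB), carry(b5,right), free(left), robot_in(rmB)}

== RESULT ==
["ball_in(b4,rmB)", "carry(b5,right)", "free(left)", "robot_in(rmB)"]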